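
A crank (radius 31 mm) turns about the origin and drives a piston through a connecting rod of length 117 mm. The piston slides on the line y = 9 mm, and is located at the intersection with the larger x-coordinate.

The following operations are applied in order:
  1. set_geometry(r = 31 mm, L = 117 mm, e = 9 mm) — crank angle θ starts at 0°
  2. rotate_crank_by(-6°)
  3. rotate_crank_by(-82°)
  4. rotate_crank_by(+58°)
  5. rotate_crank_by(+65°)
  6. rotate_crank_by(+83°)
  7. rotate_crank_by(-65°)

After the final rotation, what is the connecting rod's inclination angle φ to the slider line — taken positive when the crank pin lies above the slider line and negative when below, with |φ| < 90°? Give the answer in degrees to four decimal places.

7.7402

set_geometry: r = 31 mm, L = 117 mm, e = 9 mm; θ ← 0°
rotate_crank_by(-6°): θ ← 0° -6° = -6°
rotate_crank_by(-82°): θ ← -6° -82° = -88°
rotate_crank_by(+58°): θ ← -88° +58° = -30°
rotate_crank_by(+65°): θ ← -30° +65° = 35°
rotate_crank_by(+83°): θ ← 35° +83° = 118°
rotate_crank_by(-65°): θ ← 118° -65° = 53°
crank pin P = (r cos θ, r sin θ) = (18.656266, 24.757701)
h = r sin θ − e = 24.757701 − 9 = 15.757701
sin φ = h / L = 15.757701 / 117 = 0.13468120
φ = arcsin(0.13468120) = 7.740186°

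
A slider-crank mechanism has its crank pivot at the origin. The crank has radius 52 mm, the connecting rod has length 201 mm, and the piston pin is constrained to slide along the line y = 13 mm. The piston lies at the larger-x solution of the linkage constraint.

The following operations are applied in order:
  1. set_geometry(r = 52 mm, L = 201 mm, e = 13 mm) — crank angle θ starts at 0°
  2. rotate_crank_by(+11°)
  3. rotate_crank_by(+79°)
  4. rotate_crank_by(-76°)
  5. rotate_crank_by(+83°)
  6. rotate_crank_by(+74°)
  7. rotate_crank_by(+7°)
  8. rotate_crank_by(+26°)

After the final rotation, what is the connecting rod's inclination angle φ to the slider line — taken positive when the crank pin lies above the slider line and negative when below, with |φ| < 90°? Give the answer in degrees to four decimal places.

set_geometry: r = 52 mm, L = 201 mm, e = 13 mm; θ ← 0°
rotate_crank_by(+11°): θ ← 0° +11° = 11°
rotate_crank_by(+79°): θ ← 11° +79° = 90°
rotate_crank_by(-76°): θ ← 90° -76° = 14°
rotate_crank_by(+83°): θ ← 14° +83° = 97°
rotate_crank_by(+74°): θ ← 97° +74° = 171°
rotate_crank_by(+7°): θ ← 171° +7° = 178°
rotate_crank_by(+26°): θ ← 178° +26° = 204°
crank pin P = (r cos θ, r sin θ) = (-47.504364, -21.150305)
h = r sin θ − e = -21.150305 − 13 = -34.150305
sin φ = h / L = -34.150305 / 201 = -0.16990202
φ = arcsin(-0.16990202) = -9.782122°

-9.7821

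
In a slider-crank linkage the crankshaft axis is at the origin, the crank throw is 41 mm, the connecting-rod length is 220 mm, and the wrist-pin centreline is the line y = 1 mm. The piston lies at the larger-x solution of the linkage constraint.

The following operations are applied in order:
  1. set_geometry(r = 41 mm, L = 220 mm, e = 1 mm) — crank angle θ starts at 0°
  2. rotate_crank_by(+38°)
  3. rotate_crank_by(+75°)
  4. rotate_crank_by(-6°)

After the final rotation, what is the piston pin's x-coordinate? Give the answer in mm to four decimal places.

204.6694

set_geometry: r = 41 mm, L = 220 mm, e = 1 mm; θ ← 0°
rotate_crank_by(+38°): θ ← 0° +38° = 38°
rotate_crank_by(+75°): θ ← 38° +75° = 113°
rotate_crank_by(-6°): θ ← 113° -6° = 107°
crank pin P = (r cos θ, r sin θ) = (-11.987240, 39.208495)
h = r sin θ − e = 39.208495 − 1 = 38.208495
x = r cos θ + √(L² − h²) = -11.987240 + √(48400.0 − 1459.8891) = -11.987240 + 216.656666 = 204.669426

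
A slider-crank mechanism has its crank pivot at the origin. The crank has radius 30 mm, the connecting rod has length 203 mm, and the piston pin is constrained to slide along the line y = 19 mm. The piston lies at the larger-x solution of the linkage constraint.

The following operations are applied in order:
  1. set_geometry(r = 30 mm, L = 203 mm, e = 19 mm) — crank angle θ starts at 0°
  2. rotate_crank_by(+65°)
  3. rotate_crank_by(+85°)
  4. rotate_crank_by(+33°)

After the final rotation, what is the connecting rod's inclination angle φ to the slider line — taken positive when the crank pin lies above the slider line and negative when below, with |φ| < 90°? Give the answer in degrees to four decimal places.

-5.8158

set_geometry: r = 30 mm, L = 203 mm, e = 19 mm; θ ← 0°
rotate_crank_by(+65°): θ ← 0° +65° = 65°
rotate_crank_by(+85°): θ ← 65° +85° = 150°
rotate_crank_by(+33°): θ ← 150° +33° = 183°
crank pin P = (r cos θ, r sin θ) = (-29.958886, -1.570079)
h = r sin θ − e = -1.570079 − 19 = -20.570079
sin φ = h / L = -20.570079 / 203 = -0.10133044
φ = arcsin(-0.10133044) = -5.815788°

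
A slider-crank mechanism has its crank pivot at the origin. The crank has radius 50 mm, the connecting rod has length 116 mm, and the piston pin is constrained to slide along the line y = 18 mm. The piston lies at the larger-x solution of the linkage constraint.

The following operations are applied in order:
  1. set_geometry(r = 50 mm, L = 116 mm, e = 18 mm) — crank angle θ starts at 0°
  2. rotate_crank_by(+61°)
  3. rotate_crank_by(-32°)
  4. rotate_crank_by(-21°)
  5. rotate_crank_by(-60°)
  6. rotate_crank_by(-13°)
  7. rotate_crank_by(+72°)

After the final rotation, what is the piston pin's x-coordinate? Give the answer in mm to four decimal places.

set_geometry: r = 50 mm, L = 116 mm, e = 18 mm; θ ← 0°
rotate_crank_by(+61°): θ ← 0° +61° = 61°
rotate_crank_by(-32°): θ ← 61° -32° = 29°
rotate_crank_by(-21°): θ ← 29° -21° = 8°
rotate_crank_by(-60°): θ ← 8° -60° = -52°
rotate_crank_by(-13°): θ ← -52° -13° = -65°
rotate_crank_by(+72°): θ ← -65° +72° = 7°
crank pin P = (r cos θ, r sin θ) = (49.627308, 6.093467)
h = r sin θ − e = 6.093467 − 18 = -11.906533
x = r cos θ + √(L² − h²) = 49.627308 + √(13456.0 − 141.7655) = 49.627308 + 115.387324 = 165.014631

165.0146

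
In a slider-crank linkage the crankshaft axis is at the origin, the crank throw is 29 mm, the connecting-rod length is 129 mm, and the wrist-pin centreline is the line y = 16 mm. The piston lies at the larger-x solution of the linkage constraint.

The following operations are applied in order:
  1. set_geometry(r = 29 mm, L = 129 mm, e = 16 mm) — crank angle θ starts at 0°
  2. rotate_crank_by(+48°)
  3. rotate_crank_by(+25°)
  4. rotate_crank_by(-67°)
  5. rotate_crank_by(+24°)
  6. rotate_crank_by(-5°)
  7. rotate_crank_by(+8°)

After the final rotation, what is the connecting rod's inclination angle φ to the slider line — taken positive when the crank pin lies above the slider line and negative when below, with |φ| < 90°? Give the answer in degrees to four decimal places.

-0.0913

set_geometry: r = 29 mm, L = 129 mm, e = 16 mm; θ ← 0°
rotate_crank_by(+48°): θ ← 0° +48° = 48°
rotate_crank_by(+25°): θ ← 48° +25° = 73°
rotate_crank_by(-67°): θ ← 73° -67° = 6°
rotate_crank_by(+24°): θ ← 6° +24° = 30°
rotate_crank_by(-5°): θ ← 30° -5° = 25°
rotate_crank_by(+8°): θ ← 25° +8° = 33°
crank pin P = (r cos θ, r sin θ) = (24.321446, 15.794532)
h = r sin θ − e = 15.794532 − 16 = -0.205468
sin φ = h / L = -0.205468 / 129 = -0.00159278
φ = arcsin(-0.00159278) = -0.091259°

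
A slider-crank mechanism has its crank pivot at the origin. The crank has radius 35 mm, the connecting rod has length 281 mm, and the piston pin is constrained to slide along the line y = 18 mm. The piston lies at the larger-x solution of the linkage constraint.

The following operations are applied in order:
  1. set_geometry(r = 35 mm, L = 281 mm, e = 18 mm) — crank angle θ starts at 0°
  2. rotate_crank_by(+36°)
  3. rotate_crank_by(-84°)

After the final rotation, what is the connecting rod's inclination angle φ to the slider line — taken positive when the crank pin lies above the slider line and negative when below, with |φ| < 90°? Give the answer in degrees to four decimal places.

-9.0107

set_geometry: r = 35 mm, L = 281 mm, e = 18 mm; θ ← 0°
rotate_crank_by(+36°): θ ← 0° +36° = 36°
rotate_crank_by(-84°): θ ← 36° -84° = -48°
crank pin P = (r cos θ, r sin θ) = (23.419571, -26.010069)
h = r sin θ − e = -26.010069 − 18 = -44.010069
sin φ = h / L = -44.010069 / 281 = -0.15661946
φ = arcsin(-0.15661946) = -9.010732°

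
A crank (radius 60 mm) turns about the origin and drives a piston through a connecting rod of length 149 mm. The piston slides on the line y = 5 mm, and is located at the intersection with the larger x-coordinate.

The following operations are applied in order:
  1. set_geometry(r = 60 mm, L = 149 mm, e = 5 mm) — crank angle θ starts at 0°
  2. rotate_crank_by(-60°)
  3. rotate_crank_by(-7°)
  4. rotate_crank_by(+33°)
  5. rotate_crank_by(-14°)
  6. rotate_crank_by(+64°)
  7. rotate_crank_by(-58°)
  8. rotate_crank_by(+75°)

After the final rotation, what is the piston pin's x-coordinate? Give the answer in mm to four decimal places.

196.7269

set_geometry: r = 60 mm, L = 149 mm, e = 5 mm; θ ← 0°
rotate_crank_by(-60°): θ ← 0° -60° = -60°
rotate_crank_by(-7°): θ ← -60° -7° = -67°
rotate_crank_by(+33°): θ ← -67° +33° = -34°
rotate_crank_by(-14°): θ ← -34° -14° = -48°
rotate_crank_by(+64°): θ ← -48° +64° = 16°
rotate_crank_by(-58°): θ ← 16° -58° = -42°
rotate_crank_by(+75°): θ ← -42° +75° = 33°
crank pin P = (r cos θ, r sin θ) = (50.320234, 32.678342)
h = r sin θ − e = 32.678342 − 5 = 27.678342
x = r cos θ + √(L² − h²) = 50.320234 + √(22201.0 − 766.0906) = 50.320234 + 146.406658 = 196.726892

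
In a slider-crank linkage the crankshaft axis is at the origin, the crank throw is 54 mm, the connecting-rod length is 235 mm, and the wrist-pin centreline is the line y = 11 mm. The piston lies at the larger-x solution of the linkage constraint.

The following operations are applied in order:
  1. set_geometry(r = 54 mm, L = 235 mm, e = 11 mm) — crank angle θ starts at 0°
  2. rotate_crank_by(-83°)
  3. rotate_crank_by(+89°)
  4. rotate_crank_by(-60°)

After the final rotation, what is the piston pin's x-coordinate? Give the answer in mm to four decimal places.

260.2887

set_geometry: r = 54 mm, L = 235 mm, e = 11 mm; θ ← 0°
rotate_crank_by(-83°): θ ← 0° -83° = -83°
rotate_crank_by(+89°): θ ← -83° +89° = 6°
rotate_crank_by(-60°): θ ← 6° -60° = -54°
crank pin P = (r cos θ, r sin θ) = (31.740404, -43.686918)
h = r sin θ − e = -43.686918 − 11 = -54.686918
x = r cos θ + √(L² − h²) = 31.740404 + √(55225.0 − 2990.6590) = 31.740404 + 228.548334 = 260.288738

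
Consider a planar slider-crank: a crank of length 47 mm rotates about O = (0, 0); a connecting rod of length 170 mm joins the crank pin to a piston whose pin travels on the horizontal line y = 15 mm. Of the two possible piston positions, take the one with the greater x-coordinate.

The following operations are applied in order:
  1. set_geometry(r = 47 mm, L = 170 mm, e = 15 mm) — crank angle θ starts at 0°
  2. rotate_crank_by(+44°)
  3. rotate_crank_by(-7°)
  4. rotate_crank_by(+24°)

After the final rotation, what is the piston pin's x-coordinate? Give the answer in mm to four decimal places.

set_geometry: r = 47 mm, L = 170 mm, e = 15 mm; θ ← 0°
rotate_crank_by(+44°): θ ← 0° +44° = 44°
rotate_crank_by(-7°): θ ← 44° -7° = 37°
rotate_crank_by(+24°): θ ← 37° +24° = 61°
crank pin P = (r cos θ, r sin θ) = (22.786052, 41.107126)
h = r sin θ − e = 41.107126 − 15 = 26.107126
x = r cos θ + √(L² − h²) = 22.786052 + √(28900.0 − 681.5820) = 22.786052 + 167.983386 = 190.769438

190.7694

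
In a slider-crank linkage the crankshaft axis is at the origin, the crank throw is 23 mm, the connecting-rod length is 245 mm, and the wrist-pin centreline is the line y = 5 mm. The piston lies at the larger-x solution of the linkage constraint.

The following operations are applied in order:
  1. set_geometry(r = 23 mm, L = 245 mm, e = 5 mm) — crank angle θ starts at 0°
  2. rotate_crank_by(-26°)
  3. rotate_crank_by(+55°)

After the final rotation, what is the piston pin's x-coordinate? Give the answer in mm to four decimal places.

265.0390

set_geometry: r = 23 mm, L = 245 mm, e = 5 mm; θ ← 0°
rotate_crank_by(-26°): θ ← 0° -26° = -26°
rotate_crank_by(+55°): θ ← -26° +55° = 29°
crank pin P = (r cos θ, r sin θ) = (20.116253, 11.150621)
h = r sin θ − e = 11.150621 − 5 = 6.150621
x = r cos θ + √(L² − h²) = 20.116253 + √(60025.0 − 37.8301) = 20.116253 + 244.922783 = 265.039037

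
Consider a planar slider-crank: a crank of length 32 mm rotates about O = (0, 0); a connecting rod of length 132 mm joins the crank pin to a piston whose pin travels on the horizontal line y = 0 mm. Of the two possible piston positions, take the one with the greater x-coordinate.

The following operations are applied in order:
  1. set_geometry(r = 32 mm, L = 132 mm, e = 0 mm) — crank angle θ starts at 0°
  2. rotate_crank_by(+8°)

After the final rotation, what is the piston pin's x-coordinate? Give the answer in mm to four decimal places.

163.6134

set_geometry: r = 32 mm, L = 132 mm, e = 0 mm; θ ← 0°
rotate_crank_by(+8°): θ ← 0° +8° = 8°
crank pin P = (r cos θ, r sin θ) = (31.688578, 4.453539)
h = r sin θ − e = 4.453539 − 0 = 4.453539
x = r cos θ + √(L² − h²) = 31.688578 + √(17424.0 − 19.8340) = 31.688578 + 131.924850 = 163.613428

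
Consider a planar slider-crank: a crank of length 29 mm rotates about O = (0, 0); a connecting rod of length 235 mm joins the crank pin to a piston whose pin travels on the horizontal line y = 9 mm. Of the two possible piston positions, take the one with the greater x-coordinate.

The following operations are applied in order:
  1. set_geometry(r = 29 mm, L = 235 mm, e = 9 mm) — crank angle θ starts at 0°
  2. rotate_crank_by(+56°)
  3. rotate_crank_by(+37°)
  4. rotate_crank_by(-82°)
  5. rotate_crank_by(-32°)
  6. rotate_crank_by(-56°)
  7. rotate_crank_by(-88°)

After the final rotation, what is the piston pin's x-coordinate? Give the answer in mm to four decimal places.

set_geometry: r = 29 mm, L = 235 mm, e = 9 mm; θ ← 0°
rotate_crank_by(+56°): θ ← 0° +56° = 56°
rotate_crank_by(+37°): θ ← 56° +37° = 93°
rotate_crank_by(-82°): θ ← 93° -82° = 11°
rotate_crank_by(-32°): θ ← 11° -32° = -21°
rotate_crank_by(-56°): θ ← -21° -56° = -77°
rotate_crank_by(-88°): θ ← -77° -88° = -165°
crank pin P = (r cos θ, r sin θ) = (-28.011849, -7.505752)
h = r sin θ − e = -7.505752 − 9 = -16.505752
x = r cos θ + √(L² − h²) = -28.011849 + √(55225.0 − 272.4399) = -28.011849 + 234.419624 = 206.407775

206.4078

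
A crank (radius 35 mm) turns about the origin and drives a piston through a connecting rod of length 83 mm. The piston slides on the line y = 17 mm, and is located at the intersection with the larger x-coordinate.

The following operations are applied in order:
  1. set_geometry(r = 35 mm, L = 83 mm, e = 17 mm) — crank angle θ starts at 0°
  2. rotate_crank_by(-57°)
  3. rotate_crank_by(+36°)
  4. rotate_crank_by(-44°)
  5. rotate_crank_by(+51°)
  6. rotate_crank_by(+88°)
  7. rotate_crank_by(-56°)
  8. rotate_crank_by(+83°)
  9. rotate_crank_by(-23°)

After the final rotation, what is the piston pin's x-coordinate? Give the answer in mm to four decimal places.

set_geometry: r = 35 mm, L = 83 mm, e = 17 mm; θ ← 0°
rotate_crank_by(-57°): θ ← 0° -57° = -57°
rotate_crank_by(+36°): θ ← -57° +36° = -21°
rotate_crank_by(-44°): θ ← -21° -44° = -65°
rotate_crank_by(+51°): θ ← -65° +51° = -14°
rotate_crank_by(+88°): θ ← -14° +88° = 74°
rotate_crank_by(-56°): θ ← 74° -56° = 18°
rotate_crank_by(+83°): θ ← 18° +83° = 101°
rotate_crank_by(-23°): θ ← 101° -23° = 78°
crank pin P = (r cos θ, r sin θ) = (7.276909, 34.235166)
h = r sin θ − e = 34.235166 − 17 = 17.235166
x = r cos θ + √(L² − h²) = 7.276909 + √(6889.0 − 297.0509) = 7.276909 + 81.190819 = 88.467728

88.4677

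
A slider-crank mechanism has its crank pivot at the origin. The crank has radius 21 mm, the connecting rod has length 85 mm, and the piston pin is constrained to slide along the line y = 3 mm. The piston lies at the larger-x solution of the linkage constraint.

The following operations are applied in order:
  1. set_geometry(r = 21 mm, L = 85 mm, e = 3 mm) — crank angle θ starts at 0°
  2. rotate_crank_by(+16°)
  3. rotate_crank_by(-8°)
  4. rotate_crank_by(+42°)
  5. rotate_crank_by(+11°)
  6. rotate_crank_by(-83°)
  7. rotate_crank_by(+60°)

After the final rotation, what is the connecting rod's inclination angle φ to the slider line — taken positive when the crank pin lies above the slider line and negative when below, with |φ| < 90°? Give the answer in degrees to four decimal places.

6.7081

set_geometry: r = 21 mm, L = 85 mm, e = 3 mm; θ ← 0°
rotate_crank_by(+16°): θ ← 0° +16° = 16°
rotate_crank_by(-8°): θ ← 16° -8° = 8°
rotate_crank_by(+42°): θ ← 8° +42° = 50°
rotate_crank_by(+11°): θ ← 50° +11° = 61°
rotate_crank_by(-83°): θ ← 61° -83° = -22°
rotate_crank_by(+60°): θ ← -22° +60° = 38°
crank pin P = (r cos θ, r sin θ) = (16.548226, 12.928891)
h = r sin θ − e = 12.928891 − 3 = 9.928891
sin φ = h / L = 9.928891 / 85 = 0.11681048
φ = arcsin(0.11681048) = 6.708062°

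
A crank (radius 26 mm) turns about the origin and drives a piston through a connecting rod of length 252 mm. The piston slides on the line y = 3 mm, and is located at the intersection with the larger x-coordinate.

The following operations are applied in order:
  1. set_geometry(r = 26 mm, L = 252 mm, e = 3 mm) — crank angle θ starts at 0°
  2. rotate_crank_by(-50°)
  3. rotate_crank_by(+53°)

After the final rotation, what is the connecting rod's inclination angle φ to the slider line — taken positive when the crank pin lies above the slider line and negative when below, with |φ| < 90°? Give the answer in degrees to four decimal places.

set_geometry: r = 26 mm, L = 252 mm, e = 3 mm; θ ← 0°
rotate_crank_by(-50°): θ ← 0° -50° = -50°
rotate_crank_by(+53°): θ ← -50° +53° = 3°
crank pin P = (r cos θ, r sin θ) = (25.964368, 1.360735)
h = r sin θ − e = 1.360735 − 3 = -1.639265
sin φ = h / L = -1.639265 / 252 = -0.00650502
φ = arcsin(-0.00650502) = -0.372713°

-0.3727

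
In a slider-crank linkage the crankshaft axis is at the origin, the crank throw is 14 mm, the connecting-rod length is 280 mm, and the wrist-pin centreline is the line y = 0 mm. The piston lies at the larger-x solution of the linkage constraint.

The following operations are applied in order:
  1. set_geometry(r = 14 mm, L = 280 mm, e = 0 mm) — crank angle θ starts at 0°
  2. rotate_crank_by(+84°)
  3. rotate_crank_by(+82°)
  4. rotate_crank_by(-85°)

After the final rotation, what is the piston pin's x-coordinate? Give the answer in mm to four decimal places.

set_geometry: r = 14 mm, L = 280 mm, e = 0 mm; θ ← 0°
rotate_crank_by(+84°): θ ← 0° +84° = 84°
rotate_crank_by(+82°): θ ← 84° +82° = 166°
rotate_crank_by(-85°): θ ← 166° -85° = 81°
crank pin P = (r cos θ, r sin θ) = (2.190083, 13.827637)
h = r sin θ − e = 13.827637 − 0 = 13.827637
x = r cos θ + √(L² − h²) = 2.190083 + √(78400.0 − 191.2035) = 2.190083 + 279.658357 = 281.848439

281.8484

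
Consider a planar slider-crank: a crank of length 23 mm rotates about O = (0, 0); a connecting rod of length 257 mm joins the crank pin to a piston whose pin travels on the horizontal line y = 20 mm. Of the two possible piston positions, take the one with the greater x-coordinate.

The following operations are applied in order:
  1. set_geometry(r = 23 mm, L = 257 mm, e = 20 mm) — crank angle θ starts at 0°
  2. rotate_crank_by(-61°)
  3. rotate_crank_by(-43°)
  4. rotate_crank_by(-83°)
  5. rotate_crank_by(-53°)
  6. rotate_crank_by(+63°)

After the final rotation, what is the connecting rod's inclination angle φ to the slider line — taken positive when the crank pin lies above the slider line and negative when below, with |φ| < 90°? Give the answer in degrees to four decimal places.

-4.7326

set_geometry: r = 23 mm, L = 257 mm, e = 20 mm; θ ← 0°
rotate_crank_by(-61°): θ ← 0° -61° = -61°
rotate_crank_by(-43°): θ ← -61° -43° = -104°
rotate_crank_by(-83°): θ ← -104° -83° = -187°
rotate_crank_by(-53°): θ ← -187° -53° = -240°
rotate_crank_by(+63°): θ ← -240° +63° = -177°
crank pin P = (r cos θ, r sin θ) = (-22.968479, -1.203727)
h = r sin θ − e = -1.203727 − 20 = -21.203727
sin φ = h / L = -21.203727 / 257 = -0.08250477
φ = arcsin(-0.08250477) = -4.732555°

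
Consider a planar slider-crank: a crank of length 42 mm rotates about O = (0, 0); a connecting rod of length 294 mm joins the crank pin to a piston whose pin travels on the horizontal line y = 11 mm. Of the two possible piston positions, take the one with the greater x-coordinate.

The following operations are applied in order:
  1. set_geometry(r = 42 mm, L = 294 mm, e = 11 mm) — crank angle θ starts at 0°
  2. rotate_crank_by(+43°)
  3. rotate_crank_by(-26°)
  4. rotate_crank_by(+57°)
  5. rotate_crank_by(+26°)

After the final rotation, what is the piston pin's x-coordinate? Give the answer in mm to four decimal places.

set_geometry: r = 42 mm, L = 294 mm, e = 11 mm; θ ← 0°
rotate_crank_by(+43°): θ ← 0° +43° = 43°
rotate_crank_by(-26°): θ ← 43° -26° = 17°
rotate_crank_by(+57°): θ ← 17° +57° = 74°
rotate_crank_by(+26°): θ ← 74° +26° = 100°
crank pin P = (r cos θ, r sin θ) = (-7.293223, 41.361926)
h = r sin θ − e = 41.361926 − 11 = 30.361926
x = r cos θ + √(L² − h²) = -7.293223 + √(86436.0 − 921.8465) = -7.293223 + 292.428031 = 285.134808

285.1348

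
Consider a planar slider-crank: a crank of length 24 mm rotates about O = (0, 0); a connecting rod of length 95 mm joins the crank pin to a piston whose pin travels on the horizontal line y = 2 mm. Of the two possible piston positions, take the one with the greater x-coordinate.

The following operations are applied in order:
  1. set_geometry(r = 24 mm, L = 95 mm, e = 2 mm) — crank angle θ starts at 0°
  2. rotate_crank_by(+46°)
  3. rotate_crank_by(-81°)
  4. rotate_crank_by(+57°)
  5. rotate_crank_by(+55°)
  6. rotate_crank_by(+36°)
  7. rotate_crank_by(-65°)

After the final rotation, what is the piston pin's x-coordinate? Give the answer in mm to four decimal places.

109.7300

set_geometry: r = 24 mm, L = 95 mm, e = 2 mm; θ ← 0°
rotate_crank_by(+46°): θ ← 0° +46° = 46°
rotate_crank_by(-81°): θ ← 46° -81° = -35°
rotate_crank_by(+57°): θ ← -35° +57° = 22°
rotate_crank_by(+55°): θ ← 22° +55° = 77°
rotate_crank_by(+36°): θ ← 77° +36° = 113°
rotate_crank_by(-65°): θ ← 113° -65° = 48°
crank pin P = (r cos θ, r sin θ) = (16.059135, 17.835476)
h = r sin θ − e = 17.835476 − 2 = 15.835476
x = r cos θ + √(L² − h²) = 16.059135 + √(9025.0 − 250.7623) = 16.059135 + 93.670901 = 109.730036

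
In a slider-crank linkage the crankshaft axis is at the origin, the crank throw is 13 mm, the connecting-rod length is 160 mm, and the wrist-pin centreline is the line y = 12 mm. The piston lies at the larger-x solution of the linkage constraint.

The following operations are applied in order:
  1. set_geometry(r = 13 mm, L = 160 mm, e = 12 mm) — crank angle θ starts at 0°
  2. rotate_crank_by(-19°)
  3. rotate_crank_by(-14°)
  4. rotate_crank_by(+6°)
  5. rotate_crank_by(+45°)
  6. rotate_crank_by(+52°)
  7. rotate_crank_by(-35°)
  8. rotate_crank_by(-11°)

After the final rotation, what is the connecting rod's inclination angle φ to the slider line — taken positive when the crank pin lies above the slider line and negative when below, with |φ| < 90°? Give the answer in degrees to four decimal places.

set_geometry: r = 13 mm, L = 160 mm, e = 12 mm; θ ← 0°
rotate_crank_by(-19°): θ ← 0° -19° = -19°
rotate_crank_by(-14°): θ ← -19° -14° = -33°
rotate_crank_by(+6°): θ ← -33° +6° = -27°
rotate_crank_by(+45°): θ ← -27° +45° = 18°
rotate_crank_by(+52°): θ ← 18° +52° = 70°
rotate_crank_by(-35°): θ ← 70° -35° = 35°
rotate_crank_by(-11°): θ ← 35° -11° = 24°
crank pin P = (r cos θ, r sin θ) = (11.876091, 5.287576)
h = r sin θ − e = 5.287576 − 12 = -6.712424
sin φ = h / L = -6.712424 / 160 = -0.04195265
φ = arcsin(-0.04195265) = -2.404415°

-2.4044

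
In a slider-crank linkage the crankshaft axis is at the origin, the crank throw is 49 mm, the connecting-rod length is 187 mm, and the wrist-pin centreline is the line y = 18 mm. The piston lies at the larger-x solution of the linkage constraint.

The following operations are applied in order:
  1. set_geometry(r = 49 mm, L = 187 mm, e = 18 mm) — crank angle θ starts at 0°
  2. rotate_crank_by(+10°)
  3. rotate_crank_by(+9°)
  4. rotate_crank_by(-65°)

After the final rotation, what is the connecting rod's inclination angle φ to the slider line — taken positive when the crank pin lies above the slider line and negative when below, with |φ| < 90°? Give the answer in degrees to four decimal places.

-16.5437

set_geometry: r = 49 mm, L = 187 mm, e = 18 mm; θ ← 0°
rotate_crank_by(+10°): θ ← 0° +10° = 10°
rotate_crank_by(+9°): θ ← 10° +9° = 19°
rotate_crank_by(-65°): θ ← 19° -65° = -46°
crank pin P = (r cos θ, r sin θ) = (34.038260, -35.247650)
h = r sin θ − e = -35.247650 − 18 = -53.247650
sin φ = h / L = -53.247650 / 187 = -0.28474679
φ = arcsin(-0.28474679) = -16.543714°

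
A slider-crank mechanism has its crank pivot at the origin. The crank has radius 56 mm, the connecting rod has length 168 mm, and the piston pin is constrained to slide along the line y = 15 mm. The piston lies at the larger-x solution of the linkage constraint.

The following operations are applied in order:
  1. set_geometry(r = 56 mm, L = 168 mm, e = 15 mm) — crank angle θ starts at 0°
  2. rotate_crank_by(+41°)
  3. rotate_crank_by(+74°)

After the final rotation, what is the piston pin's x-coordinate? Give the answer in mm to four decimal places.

140.4849

set_geometry: r = 56 mm, L = 168 mm, e = 15 mm; θ ← 0°
rotate_crank_by(+41°): θ ← 0° +41° = 41°
rotate_crank_by(+74°): θ ← 41° +74° = 115°
crank pin P = (r cos θ, r sin θ) = (-23.666623, 50.753236)
h = r sin θ − e = 50.753236 − 15 = 35.753236
x = r cos θ + √(L² − h²) = -23.666623 + √(28224.0 − 1278.2939) = -23.666623 + 164.151473 = 140.484850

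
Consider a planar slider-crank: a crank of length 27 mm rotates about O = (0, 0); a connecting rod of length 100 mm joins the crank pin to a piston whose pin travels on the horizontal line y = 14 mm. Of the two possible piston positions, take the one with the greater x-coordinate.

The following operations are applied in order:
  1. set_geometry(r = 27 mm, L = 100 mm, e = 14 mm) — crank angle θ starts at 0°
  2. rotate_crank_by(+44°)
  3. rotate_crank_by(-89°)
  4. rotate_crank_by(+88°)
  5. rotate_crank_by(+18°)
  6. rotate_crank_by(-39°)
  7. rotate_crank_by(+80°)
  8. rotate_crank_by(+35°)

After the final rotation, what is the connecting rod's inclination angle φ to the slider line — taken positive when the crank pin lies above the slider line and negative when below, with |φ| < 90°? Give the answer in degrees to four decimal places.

set_geometry: r = 27 mm, L = 100 mm, e = 14 mm; θ ← 0°
rotate_crank_by(+44°): θ ← 0° +44° = 44°
rotate_crank_by(-89°): θ ← 44° -89° = -45°
rotate_crank_by(+88°): θ ← -45° +88° = 43°
rotate_crank_by(+18°): θ ← 43° +18° = 61°
rotate_crank_by(-39°): θ ← 61° -39° = 22°
rotate_crank_by(+80°): θ ← 22° +80° = 102°
rotate_crank_by(+35°): θ ← 102° +35° = 137°
crank pin P = (r cos θ, r sin θ) = (-19.746550, 18.413956)
h = r sin θ − e = 18.413956 − 14 = 4.413956
sin φ = h / L = 4.413956 / 100 = 0.04413956
φ = arcsin(0.04413956) = 2.529832°

2.5298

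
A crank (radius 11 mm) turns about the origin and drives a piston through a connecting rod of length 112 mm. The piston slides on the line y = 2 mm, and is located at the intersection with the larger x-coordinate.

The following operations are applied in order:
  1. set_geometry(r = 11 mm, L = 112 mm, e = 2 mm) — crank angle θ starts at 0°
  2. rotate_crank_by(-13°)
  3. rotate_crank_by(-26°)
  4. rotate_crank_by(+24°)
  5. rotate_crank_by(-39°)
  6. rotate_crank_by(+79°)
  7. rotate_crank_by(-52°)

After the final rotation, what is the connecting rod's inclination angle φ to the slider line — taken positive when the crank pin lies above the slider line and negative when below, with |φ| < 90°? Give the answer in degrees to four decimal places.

-3.5802

set_geometry: r = 11 mm, L = 112 mm, e = 2 mm; θ ← 0°
rotate_crank_by(-13°): θ ← 0° -13° = -13°
rotate_crank_by(-26°): θ ← -13° -26° = -39°
rotate_crank_by(+24°): θ ← -39° +24° = -15°
rotate_crank_by(-39°): θ ← -15° -39° = -54°
rotate_crank_by(+79°): θ ← -54° +79° = 25°
rotate_crank_by(-52°): θ ← 25° -52° = -27°
crank pin P = (r cos θ, r sin θ) = (9.801072, -4.993895)
h = r sin θ − e = -4.993895 − 2 = -6.993895
sin φ = h / L = -6.993895 / 112 = -0.06244550
φ = arcsin(-0.06244550) = -3.580193°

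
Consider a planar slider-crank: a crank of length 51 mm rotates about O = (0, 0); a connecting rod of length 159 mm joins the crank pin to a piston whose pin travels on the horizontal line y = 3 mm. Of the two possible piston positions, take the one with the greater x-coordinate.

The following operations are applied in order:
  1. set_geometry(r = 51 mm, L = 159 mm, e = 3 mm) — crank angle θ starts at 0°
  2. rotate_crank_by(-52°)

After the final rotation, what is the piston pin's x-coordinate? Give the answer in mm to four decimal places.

184.4208

set_geometry: r = 51 mm, L = 159 mm, e = 3 mm; θ ← 0°
rotate_crank_by(-52°): θ ← 0° -52° = -52°
crank pin P = (r cos θ, r sin θ) = (31.398735, -40.188548)
h = r sin θ − e = -40.188548 − 3 = -43.188548
x = r cos θ + √(L² − h²) = 31.398735 + √(25281.0 − 1865.2507) = 31.398735 + 153.022055 = 184.420790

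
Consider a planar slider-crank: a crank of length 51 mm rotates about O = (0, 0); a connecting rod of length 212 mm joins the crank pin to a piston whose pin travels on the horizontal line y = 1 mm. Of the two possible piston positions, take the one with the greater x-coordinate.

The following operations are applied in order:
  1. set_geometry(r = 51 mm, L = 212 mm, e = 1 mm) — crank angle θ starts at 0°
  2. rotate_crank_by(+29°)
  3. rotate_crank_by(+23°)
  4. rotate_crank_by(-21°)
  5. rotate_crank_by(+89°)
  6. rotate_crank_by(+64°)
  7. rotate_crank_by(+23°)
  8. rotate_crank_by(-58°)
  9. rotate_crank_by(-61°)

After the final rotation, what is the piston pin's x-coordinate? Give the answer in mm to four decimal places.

set_geometry: r = 51 mm, L = 212 mm, e = 1 mm; θ ← 0°
rotate_crank_by(+29°): θ ← 0° +29° = 29°
rotate_crank_by(+23°): θ ← 29° +23° = 52°
rotate_crank_by(-21°): θ ← 52° -21° = 31°
rotate_crank_by(+89°): θ ← 31° +89° = 120°
rotate_crank_by(+64°): θ ← 120° +64° = 184°
rotate_crank_by(+23°): θ ← 184° +23° = 207°
rotate_crank_by(-58°): θ ← 207° -58° = 149°
rotate_crank_by(-61°): θ ← 149° -61° = 88°
crank pin P = (r cos θ, r sin θ) = (1.779874, 50.968932)
h = r sin θ − e = 50.968932 − 1 = 49.968932
x = r cos θ + √(L² − h²) = 1.779874 + √(44944.0 − 2496.8942) = 1.779874 + 206.026954 = 207.806828

207.8068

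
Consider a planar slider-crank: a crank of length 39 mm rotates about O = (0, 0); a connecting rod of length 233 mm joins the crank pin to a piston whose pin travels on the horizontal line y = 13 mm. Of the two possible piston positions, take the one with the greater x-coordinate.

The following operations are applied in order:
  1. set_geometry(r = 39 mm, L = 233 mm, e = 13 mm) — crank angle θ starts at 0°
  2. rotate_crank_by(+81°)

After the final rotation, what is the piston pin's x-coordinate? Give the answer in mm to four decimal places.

set_geometry: r = 39 mm, L = 233 mm, e = 13 mm; θ ← 0°
rotate_crank_by(+81°): θ ← 0° +81° = 81°
crank pin P = (r cos θ, r sin θ) = (6.100944, 38.519845)
h = r sin θ − e = 38.519845 − 13 = 25.519845
x = r cos θ + √(L² − h²) = 6.100944 + √(54289.0 − 651.2625) = 6.100944 + 231.598224 = 237.699168

237.6992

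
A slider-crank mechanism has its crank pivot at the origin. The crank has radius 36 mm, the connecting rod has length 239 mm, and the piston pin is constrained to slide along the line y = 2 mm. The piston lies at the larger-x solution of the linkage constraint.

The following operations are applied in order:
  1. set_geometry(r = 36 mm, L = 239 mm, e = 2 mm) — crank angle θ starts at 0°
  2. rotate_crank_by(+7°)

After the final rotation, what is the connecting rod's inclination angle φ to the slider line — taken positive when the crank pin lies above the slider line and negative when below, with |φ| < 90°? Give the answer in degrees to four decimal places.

set_geometry: r = 36 mm, L = 239 mm, e = 2 mm; θ ← 0°
rotate_crank_by(+7°): θ ← 0° +7° = 7°
crank pin P = (r cos θ, r sin θ) = (35.731661, 4.387296)
h = r sin θ − e = 4.387296 − 2 = 2.387296
sin φ = h / L = 2.387296 / 239 = 0.00998869
φ = arcsin(0.00998869) = 0.572319°

0.5723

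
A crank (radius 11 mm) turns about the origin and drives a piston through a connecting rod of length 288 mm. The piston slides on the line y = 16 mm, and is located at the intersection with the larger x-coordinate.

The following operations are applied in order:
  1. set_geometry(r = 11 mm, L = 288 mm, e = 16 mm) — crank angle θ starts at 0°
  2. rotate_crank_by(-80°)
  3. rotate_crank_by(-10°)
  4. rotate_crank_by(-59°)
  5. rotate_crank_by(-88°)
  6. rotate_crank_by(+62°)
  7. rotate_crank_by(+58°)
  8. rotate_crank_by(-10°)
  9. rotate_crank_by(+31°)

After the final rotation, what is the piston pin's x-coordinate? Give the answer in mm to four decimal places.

285.5874

set_geometry: r = 11 mm, L = 288 mm, e = 16 mm; θ ← 0°
rotate_crank_by(-80°): θ ← 0° -80° = -80°
rotate_crank_by(-10°): θ ← -80° -10° = -90°
rotate_crank_by(-59°): θ ← -90° -59° = -149°
rotate_crank_by(-88°): θ ← -149° -88° = -237°
rotate_crank_by(+62°): θ ← -237° +62° = -175°
rotate_crank_by(+58°): θ ← -175° +58° = -117°
rotate_crank_by(-10°): θ ← -117° -10° = -127°
rotate_crank_by(+31°): θ ← -127° +31° = -96°
crank pin P = (r cos θ, r sin θ) = (-1.149813, -10.939741)
h = r sin θ − e = -10.939741 − 16 = -26.939741
x = r cos θ + √(L² − h²) = -1.149813 + √(82944.0 − 725.7496) = -1.149813 + 286.737250 = 285.587437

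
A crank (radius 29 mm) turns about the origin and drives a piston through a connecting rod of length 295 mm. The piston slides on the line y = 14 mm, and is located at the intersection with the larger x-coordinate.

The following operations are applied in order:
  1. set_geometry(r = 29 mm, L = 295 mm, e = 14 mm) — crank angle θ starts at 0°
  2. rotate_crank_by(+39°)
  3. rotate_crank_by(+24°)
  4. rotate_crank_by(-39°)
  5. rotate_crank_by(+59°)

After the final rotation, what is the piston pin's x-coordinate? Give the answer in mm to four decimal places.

298.1635

set_geometry: r = 29 mm, L = 295 mm, e = 14 mm; θ ← 0°
rotate_crank_by(+39°): θ ← 0° +39° = 39°
rotate_crank_by(+24°): θ ← 39° +24° = 63°
rotate_crank_by(-39°): θ ← 63° -39° = 24°
rotate_crank_by(+59°): θ ← 24° +59° = 83°
crank pin P = (r cos θ, r sin θ) = (3.534211, 28.783838)
h = r sin θ − e = 28.783838 − 14 = 14.783838
x = r cos θ + √(L² − h²) = 3.534211 + √(87025.0 − 218.5619) = 3.534211 + 294.629323 = 298.163534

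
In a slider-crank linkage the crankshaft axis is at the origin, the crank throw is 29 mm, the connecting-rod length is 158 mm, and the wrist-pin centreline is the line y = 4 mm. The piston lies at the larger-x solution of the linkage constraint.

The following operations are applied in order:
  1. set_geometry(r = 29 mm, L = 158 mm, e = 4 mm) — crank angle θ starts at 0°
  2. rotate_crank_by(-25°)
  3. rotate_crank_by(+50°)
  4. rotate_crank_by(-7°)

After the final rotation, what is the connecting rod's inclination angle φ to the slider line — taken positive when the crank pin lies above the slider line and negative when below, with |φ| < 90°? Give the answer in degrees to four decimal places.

set_geometry: r = 29 mm, L = 158 mm, e = 4 mm; θ ← 0°
rotate_crank_by(-25°): θ ← 0° -25° = -25°
rotate_crank_by(+50°): θ ← -25° +50° = 25°
rotate_crank_by(-7°): θ ← 25° -7° = 18°
crank pin P = (r cos θ, r sin θ) = (27.580639, 8.961493)
h = r sin θ − e = 8.961493 − 4 = 4.961493
sin φ = h / L = 4.961493 / 158 = 0.03140185
φ = arcsin(0.03140185) = 1.799489°

1.7995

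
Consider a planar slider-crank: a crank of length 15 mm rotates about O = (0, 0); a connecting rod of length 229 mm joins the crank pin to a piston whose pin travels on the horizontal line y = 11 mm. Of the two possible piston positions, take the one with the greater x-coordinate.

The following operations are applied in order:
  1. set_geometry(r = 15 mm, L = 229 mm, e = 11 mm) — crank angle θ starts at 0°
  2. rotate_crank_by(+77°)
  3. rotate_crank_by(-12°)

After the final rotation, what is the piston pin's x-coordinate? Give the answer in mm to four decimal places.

set_geometry: r = 15 mm, L = 229 mm, e = 11 mm; θ ← 0°
rotate_crank_by(+77°): θ ← 0° +77° = 77°
rotate_crank_by(-12°): θ ← 77° -12° = 65°
crank pin P = (r cos θ, r sin θ) = (6.339274, 13.594617)
h = r sin θ − e = 13.594617 − 11 = 2.594617
x = r cos θ + √(L² − h²) = 6.339274 + √(52441.0 − 6.7320) = 6.339274 + 228.985301 = 235.324575

235.3246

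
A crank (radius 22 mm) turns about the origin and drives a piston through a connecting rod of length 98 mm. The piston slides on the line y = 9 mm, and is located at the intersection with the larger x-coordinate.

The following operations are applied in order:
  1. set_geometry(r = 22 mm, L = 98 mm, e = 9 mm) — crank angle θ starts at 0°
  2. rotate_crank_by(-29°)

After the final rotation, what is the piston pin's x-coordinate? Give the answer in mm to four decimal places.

set_geometry: r = 22 mm, L = 98 mm, e = 9 mm; θ ← 0°
rotate_crank_by(-29°): θ ← 0° -29° = -29°
crank pin P = (r cos θ, r sin θ) = (19.241634, -10.665812)
h = r sin θ − e = -10.665812 − 9 = -19.665812
x = r cos θ + √(L² − h²) = 19.241634 + √(9604.0 − 386.7441) = 19.241634 + 96.006541 = 115.248174

115.2482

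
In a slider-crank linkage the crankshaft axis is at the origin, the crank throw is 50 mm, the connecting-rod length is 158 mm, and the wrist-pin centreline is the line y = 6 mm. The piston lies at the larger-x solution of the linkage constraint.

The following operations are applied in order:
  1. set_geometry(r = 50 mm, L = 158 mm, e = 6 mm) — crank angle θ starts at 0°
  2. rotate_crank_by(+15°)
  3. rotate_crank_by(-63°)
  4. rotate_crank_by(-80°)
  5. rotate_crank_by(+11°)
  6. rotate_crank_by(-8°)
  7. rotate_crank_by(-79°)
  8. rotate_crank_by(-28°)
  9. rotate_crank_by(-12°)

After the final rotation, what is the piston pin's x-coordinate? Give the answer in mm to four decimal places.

set_geometry: r = 50 mm, L = 158 mm, e = 6 mm; θ ← 0°
rotate_crank_by(+15°): θ ← 0° +15° = 15°
rotate_crank_by(-63°): θ ← 15° -63° = -48°
rotate_crank_by(-80°): θ ← -48° -80° = -128°
rotate_crank_by(+11°): θ ← -128° +11° = -117°
rotate_crank_by(-8°): θ ← -117° -8° = -125°
rotate_crank_by(-79°): θ ← -125° -79° = -204°
rotate_crank_by(-28°): θ ← -204° -28° = -232°
rotate_crank_by(-12°): θ ← -232° -12° = -244°
crank pin P = (r cos θ, r sin θ) = (-21.918557, 44.939702)
h = r sin θ − e = 44.939702 − 6 = 38.939702
x = r cos θ + √(L² − h²) = -21.918557 + √(24964.0 − 1516.3004) = -21.918557 + 153.126417 = 131.207860

131.2079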